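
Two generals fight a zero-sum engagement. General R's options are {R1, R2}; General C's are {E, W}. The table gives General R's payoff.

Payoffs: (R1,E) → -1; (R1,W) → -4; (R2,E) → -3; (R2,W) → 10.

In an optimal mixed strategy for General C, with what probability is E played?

7/8

Row minima: R1 → -4, R2 → -3; maximin = -3.
Column maxima: E → -1, W → 10; minimax = -1.
-3 ≠ -1, so there is no saddle point; optimal play is mixed.
Let General R play R1 with probability p. Expected payoff against E: (-1)p + (-3)(1−p) = 2p − 3; against W: (-4)p + 10(1−p) = −14p + 10.
Setting these equal: 2p − 3 = −14p + 10 ⇒ 16p = 13 ⇒ p = 13/16, and the value is (2)·(13/16) − 3 = -11/8.
For General C: with q = P(E), equating R1's and R2's payoffs gives 3q − 4 = −13q + 10 ⇒ q = 7/8.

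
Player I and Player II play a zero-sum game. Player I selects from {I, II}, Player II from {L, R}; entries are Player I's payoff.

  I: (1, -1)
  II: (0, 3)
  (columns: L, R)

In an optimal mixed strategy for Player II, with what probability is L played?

Row minima: I → -1, II → 0; maximin = 0.
Column maxima: L → 1, R → 3; minimax = 1.
0 ≠ 1, so there is no saddle point; optimal play is mixed.
Let Player I play I with probability p. Expected payoff against L: 1p + 0(1−p) = p; against R: (-1)p + 3(1−p) = −4p + 3.
Setting these equal: p = −4p + 3 ⇒ 5p = 3 ⇒ p = 3/5, and the value is (1)·(3/5) = 3/5.
For Player II: with q = P(L), equating I's and II's payoffs gives 2q − 1 = −3q + 3 ⇒ q = 4/5.

4/5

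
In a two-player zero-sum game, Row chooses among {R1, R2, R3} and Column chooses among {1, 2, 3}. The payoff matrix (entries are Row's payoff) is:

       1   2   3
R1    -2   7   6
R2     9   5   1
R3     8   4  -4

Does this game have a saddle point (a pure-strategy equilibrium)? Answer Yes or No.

Row minima: R1 → -2, R2 → 1, R3 → -4; maximin = 1.
Column maxima: 1 → 9, 2 → 7, 3 → 6; minimax = 6.
1 ≠ 6, so no pure-strategy equilibrium exists.

No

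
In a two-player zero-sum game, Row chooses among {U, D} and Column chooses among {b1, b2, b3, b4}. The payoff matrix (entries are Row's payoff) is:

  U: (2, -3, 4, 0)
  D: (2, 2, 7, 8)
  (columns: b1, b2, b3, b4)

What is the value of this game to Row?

Row minima: U → -3, D → 2; maximin = 2.
Column maxima: b1 → 2, b2 → 2, b3 → 7, b4 → 8; minimax = 2.
Since maximin = minimax = 2, there is a saddle point and the value is 2.

2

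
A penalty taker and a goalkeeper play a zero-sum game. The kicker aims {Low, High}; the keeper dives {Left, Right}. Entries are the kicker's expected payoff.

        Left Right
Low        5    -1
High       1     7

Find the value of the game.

3

Row minima: Low → -1, High → 1; maximin = 1.
Column maxima: Left → 5, Right → 7; minimax = 5.
1 ≠ 5, so there is no saddle point; optimal play is mixed.
Let the kicker play Low with probability p. Expected payoff against Left: 5p + 1(1−p) = 4p + 1; against Right: (-1)p + 7(1−p) = −8p + 7.
Setting these equal: 4p + 1 = −8p + 7 ⇒ 12p = 6 ⇒ p = 1/2, and the value is (4)·(1/2) + 1 = 3.
For the keeper: with q = P(Left), equating Low's and High's payoffs gives 6q − 1 = −6q + 7 ⇒ q = 2/3.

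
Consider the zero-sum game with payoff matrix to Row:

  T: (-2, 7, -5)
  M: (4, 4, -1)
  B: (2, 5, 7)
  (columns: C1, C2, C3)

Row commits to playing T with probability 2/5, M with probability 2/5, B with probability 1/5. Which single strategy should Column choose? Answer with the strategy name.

If Column plays C1, Row's expected payoff is (2/5)·(-2) + (2/5)·4 + (1/5)·2 = 6/5.
If Column plays C2, Row's expected payoff is (2/5)·7 + (2/5)·4 + (1/5)·5 = 27/5.
If Column plays C3, Row's expected payoff is (2/5)·(-5) + (2/5)·(-1) + (1/5)·7 = -1.
Column minimizes Row's payoff; the smallest is -1, so the best response is C3.

C3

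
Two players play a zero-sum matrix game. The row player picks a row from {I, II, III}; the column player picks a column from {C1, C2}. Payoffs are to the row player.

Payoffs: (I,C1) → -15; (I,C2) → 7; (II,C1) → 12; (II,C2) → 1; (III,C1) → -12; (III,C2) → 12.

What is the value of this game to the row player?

156/35

Row minima: I → -15, II → 1, III → -12; maximin = 1.
Column maxima: C1 → 12, C2 → 12; minimax = 12.
1 ≠ 12, so there is no saddle point; optimal play is mixed.
I is strictly dominated by III, so the row player never plays it.
On the remaining 2×2 (II, III vs C1, C2):
Let the row player play II with probability p. Expected payoff against C1: 12p + (-12)(1−p) = 24p − 12; against C2: 1p + 12(1−p) = −11p + 12.
Setting these equal: 24p − 12 = −11p + 12 ⇒ 35p = 24 ⇒ p = 24/35, and the value is (24)·(24/35) − 12 = 156/35.
For the column player: with q = P(C1), equating II's and III's payoffs gives 11q + 1 = −24q + 12 ⇒ q = 11/35.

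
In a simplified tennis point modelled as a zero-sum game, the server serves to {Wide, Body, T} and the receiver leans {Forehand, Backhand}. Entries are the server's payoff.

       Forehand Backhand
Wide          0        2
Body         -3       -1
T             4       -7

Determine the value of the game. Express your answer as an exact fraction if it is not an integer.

Row minima: Wide → 0, Body → -3, T → -7; maximin = 0.
Column maxima: Forehand → 4, Backhand → 2; minimax = 2.
0 ≠ 2, so there is no saddle point; optimal play is mixed.
Body is strictly dominated by Wide, so the server never plays it.
On the remaining 2×2 (Wide, T vs Forehand, Backhand):
Let the server play Wide with probability p. Expected payoff against Forehand: 0p + 4(1−p) = −4p + 4; against Backhand: 2p + (-7)(1−p) = 9p − 7.
Setting these equal: −4p + 4 = 9p − 7 ⇒ −13p = -11 ⇒ p = 11/13, and the value is (-4)·(11/13) + 4 = 8/13.
For the receiver: with q = P(Forehand), equating Wide's and T's payoffs gives −2q + 2 = 11q − 7 ⇒ q = 9/13.

8/13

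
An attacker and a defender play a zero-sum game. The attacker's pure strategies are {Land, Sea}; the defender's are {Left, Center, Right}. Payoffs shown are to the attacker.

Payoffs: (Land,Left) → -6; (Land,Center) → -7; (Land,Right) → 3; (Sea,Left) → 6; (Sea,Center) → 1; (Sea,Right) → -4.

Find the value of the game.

-5/3

Row minima: Land → -7, Sea → -4; maximin = -4.
Column maxima: Left → 6, Center → 1, Right → 3; minimax = 1.
-4 ≠ 1, so there is no saddle point; optimal play is mixed.
Left is strictly dominated by Center (it gives the attacker strictly more in every row), so the defender never plays it.
On the remaining 2×2 (Land, Sea vs Center, Right):
Let the attacker play Land with probability p. Expected payoff against Center: (-7)p + 1(1−p) = −8p + 1; against Right: 3p + (-4)(1−p) = 7p − 4.
Setting these equal: −8p + 1 = 7p − 4 ⇒ −15p = -5 ⇒ p = 1/3, and the value is (-8)·(1/3) + 1 = -5/3.
For the defender: with q = P(Center), equating Land's and Sea's payoffs gives −10q + 3 = 5q − 4 ⇒ q = 7/15.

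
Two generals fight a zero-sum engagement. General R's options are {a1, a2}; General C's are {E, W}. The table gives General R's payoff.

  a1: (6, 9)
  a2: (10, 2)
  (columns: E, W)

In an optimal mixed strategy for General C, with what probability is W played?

Row minima: a1 → 6, a2 → 2; maximin = 6.
Column maxima: E → 10, W → 9; minimax = 9.
6 ≠ 9, so there is no saddle point; optimal play is mixed.
Let General R play a1 with probability p. Expected payoff against E: 6p + 10(1−p) = −4p + 10; against W: 9p + 2(1−p) = 7p + 2.
Setting these equal: −4p + 10 = 7p + 2 ⇒ −11p = -8 ⇒ p = 8/11, and the value is (-4)·(8/11) + 10 = 78/11.
For General C: with q = P(E), equating a1's and a2's payoffs gives −3q + 9 = 8q + 2 ⇒ q = 7/11.

4/11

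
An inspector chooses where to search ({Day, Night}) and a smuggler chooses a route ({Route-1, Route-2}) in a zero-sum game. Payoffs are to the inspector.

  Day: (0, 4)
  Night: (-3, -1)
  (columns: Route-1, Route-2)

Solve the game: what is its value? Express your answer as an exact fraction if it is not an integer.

Row minima: Day → 0, Night → -3; maximin = 0.
Column maxima: Route-1 → 0, Route-2 → 4; minimax = 0.
Since maximin = minimax = 0, there is a saddle point and the value is 0.

0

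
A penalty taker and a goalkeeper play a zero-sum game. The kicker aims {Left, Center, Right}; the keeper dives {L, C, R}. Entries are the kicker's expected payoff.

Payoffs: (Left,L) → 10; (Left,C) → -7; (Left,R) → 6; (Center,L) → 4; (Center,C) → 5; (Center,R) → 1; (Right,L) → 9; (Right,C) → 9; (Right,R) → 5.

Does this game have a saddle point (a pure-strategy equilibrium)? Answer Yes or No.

No

Row minima: Left → -7, Center → 1, Right → 5; maximin = 5.
Column maxima: L → 10, C → 9, R → 6; minimax = 6.
5 ≠ 6, so no pure-strategy equilibrium exists.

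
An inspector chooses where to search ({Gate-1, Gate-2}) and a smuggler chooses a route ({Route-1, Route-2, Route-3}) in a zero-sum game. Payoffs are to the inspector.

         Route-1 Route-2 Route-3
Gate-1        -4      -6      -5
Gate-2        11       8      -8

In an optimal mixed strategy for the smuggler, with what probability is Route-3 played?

Row minima: Gate-1 → -6, Gate-2 → -8; maximin = -6.
Column maxima: Route-1 → 11, Route-2 → 8, Route-3 → -5; minimax = -5.
-6 ≠ -5, so there is no saddle point; optimal play is mixed.
Route-1 is strictly dominated by Route-2 (it gives the inspector strictly more in every row), so the smuggler never plays it.
On the remaining 2×2 (Gate-1, Gate-2 vs Route-2, Route-3):
Let the inspector play Gate-1 with probability p. Expected payoff against Route-2: (-6)p + 8(1−p) = −14p + 8; against Route-3: (-5)p + (-8)(1−p) = 3p − 8.
Setting these equal: −14p + 8 = 3p − 8 ⇒ −17p = -16 ⇒ p = 16/17, and the value is (-14)·(16/17) + 8 = -88/17.
For the smuggler: with q = P(Route-2), equating Gate-1's and Gate-2's payoffs gives −q − 5 = 16q − 8 ⇒ q = 3/17.

14/17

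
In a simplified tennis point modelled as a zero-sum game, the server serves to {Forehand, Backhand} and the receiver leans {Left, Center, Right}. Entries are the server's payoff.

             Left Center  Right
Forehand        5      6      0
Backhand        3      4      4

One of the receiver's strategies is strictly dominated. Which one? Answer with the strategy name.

Left holds the server's payoff strictly below Center in every row: 5 < 6, 3 < 4.
So Center is strictly dominated for the receiver.

Center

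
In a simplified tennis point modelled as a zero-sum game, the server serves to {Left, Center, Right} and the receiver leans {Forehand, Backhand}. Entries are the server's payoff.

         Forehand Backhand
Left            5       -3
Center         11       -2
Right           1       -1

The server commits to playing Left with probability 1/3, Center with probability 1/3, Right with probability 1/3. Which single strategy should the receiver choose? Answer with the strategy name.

If the receiver plays Forehand, the server's expected payoff is (1/3)·5 + (1/3)·11 + (1/3)·1 = 17/3.
If the receiver plays Backhand, the server's expected payoff is (1/3)·(-3) + (1/3)·(-2) + (1/3)·(-1) = -2.
The receiver minimizes the server's payoff; the smallest is -2, so the best response is Backhand.

Backhand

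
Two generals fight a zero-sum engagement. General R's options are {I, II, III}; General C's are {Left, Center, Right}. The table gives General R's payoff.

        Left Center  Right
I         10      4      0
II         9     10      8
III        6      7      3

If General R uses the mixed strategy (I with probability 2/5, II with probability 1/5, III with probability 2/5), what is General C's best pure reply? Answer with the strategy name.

If General C plays Left, General R's expected payoff is (2/5)·10 + (1/5)·9 + (2/5)·6 = 41/5.
If General C plays Center, General R's expected payoff is (2/5)·4 + (1/5)·10 + (2/5)·7 = 32/5.
If General C plays Right, General R's expected payoff is (2/5)·0 + (1/5)·8 + (2/5)·3 = 14/5.
General C minimizes General R's payoff; the smallest is 14/5, so the best response is Right.

Right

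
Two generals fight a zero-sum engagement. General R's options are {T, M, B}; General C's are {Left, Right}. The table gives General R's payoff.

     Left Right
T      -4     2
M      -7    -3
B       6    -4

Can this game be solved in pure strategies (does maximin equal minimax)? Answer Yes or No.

Row minima: T → -4, M → -7, B → -4; maximin = -4.
Column maxima: Left → 6, Right → 2; minimax = 2.
-4 ≠ 2, so no pure-strategy equilibrium exists.

No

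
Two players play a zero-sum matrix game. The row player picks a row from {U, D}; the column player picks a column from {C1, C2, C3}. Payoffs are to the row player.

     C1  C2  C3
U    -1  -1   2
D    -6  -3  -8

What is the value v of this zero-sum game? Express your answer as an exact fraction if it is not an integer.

-1

Row minima: U → -1, D → -8; maximin = -1.
Column maxima: C1 → -1, C2 → -1, C3 → 2; minimax = -1.
Since maximin = minimax = -1, there is a saddle point and the value is -1.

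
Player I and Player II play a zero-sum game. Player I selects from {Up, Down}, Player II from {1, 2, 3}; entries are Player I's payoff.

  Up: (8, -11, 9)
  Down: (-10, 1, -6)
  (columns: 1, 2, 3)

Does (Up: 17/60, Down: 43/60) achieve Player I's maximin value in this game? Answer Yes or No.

No

Against 1 this mix gives (17/60)·8 + (43/60)·(-10) = -49/10.
Against 2 this mix gives (17/60)·(-11) + (43/60)·1 = -12/5.
Against 3 this mix gives (17/60)·9 + (43/60)·(-6) = -7/4.
Player II will play 1, holding Player I to -49/10. Shifting weight toward the row that does better against 1 would raise this floor (the equalizing mix achieves -17/5 against both 1 and 2), so the proposed strategy is not optimal.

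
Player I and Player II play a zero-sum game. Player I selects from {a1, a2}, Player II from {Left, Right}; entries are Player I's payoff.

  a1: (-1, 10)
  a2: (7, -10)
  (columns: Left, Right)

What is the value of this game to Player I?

15/7

Row minima: a1 → -1, a2 → -10; maximin = -1.
Column maxima: Left → 7, Right → 10; minimax = 7.
-1 ≠ 7, so there is no saddle point; optimal play is mixed.
Let Player I play a1 with probability p. Expected payoff against Left: (-1)p + 7(1−p) = −8p + 7; against Right: 10p + (-10)(1−p) = 20p − 10.
Setting these equal: −8p + 7 = 20p − 10 ⇒ −28p = -17 ⇒ p = 17/28, and the value is (-8)·(17/28) + 7 = 15/7.
For Player II: with q = P(Left), equating a1's and a2's payoffs gives −11q + 10 = 17q − 10 ⇒ q = 5/7.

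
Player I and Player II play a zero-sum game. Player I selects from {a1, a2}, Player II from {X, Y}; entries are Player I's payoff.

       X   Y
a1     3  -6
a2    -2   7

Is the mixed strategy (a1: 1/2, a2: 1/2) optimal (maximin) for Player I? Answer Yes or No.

Yes

Against X this mix gives (1/2)·3 + (1/2)·(-2) = 1/2.
Against Y this mix gives (1/2)·(-6) + (1/2)·7 = 1/2.
All of Player II's active replies (X, Y) yield 1/2, and no column does worse for Player I. The mix makes Player II indifferent and guarantees 1/2, so it is optimal.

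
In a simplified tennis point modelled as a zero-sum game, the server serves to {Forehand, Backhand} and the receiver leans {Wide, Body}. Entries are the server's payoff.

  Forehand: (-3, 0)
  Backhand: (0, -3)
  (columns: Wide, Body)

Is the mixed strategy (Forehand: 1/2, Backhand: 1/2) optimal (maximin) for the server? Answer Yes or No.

Against Wide this mix gives (1/2)·(-3) + (1/2)·0 = -3/2.
Against Body this mix gives (1/2)·0 + (1/2)·(-3) = -3/2.
All of the receiver's active replies (Wide, Body) yield -3/2, and no column does worse for the server. The mix makes the receiver indifferent and guarantees -3/2, so it is optimal.

Yes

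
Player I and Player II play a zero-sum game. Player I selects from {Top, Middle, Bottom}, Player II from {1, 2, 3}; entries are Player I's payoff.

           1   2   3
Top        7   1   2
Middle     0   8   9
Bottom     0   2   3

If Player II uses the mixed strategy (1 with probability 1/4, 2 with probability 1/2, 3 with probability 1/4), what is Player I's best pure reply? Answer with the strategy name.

Middle

Expected payoff of Top: (1/4)·7 + (1/2)·1 + (1/4)·2 = 11/4.
Expected payoff of Middle: (1/4)·0 + (1/2)·8 + (1/4)·9 = 25/4.
Expected payoff of Bottom: (1/4)·0 + (1/2)·2 + (1/4)·3 = 7/4.
The largest is 25/4, so Player I's best response is Middle.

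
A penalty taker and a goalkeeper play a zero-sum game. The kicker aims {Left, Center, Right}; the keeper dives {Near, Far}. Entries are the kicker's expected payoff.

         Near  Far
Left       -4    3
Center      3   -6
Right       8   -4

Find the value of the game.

Row minima: Left → -4, Center → -6, Right → -4; maximin = -4.
Column maxima: Near → 8, Far → 3; minimax = 3.
-4 ≠ 3, so there is no saddle point; optimal play is mixed.
Center is strictly dominated by Right, so the kicker never plays it.
On the remaining 2×2 (Left, Right vs Near, Far):
Let the kicker play Left with probability p. Expected payoff against Near: (-4)p + 8(1−p) = −12p + 8; against Far: 3p + (-4)(1−p) = 7p − 4.
Setting these equal: −12p + 8 = 7p − 4 ⇒ −19p = -12 ⇒ p = 12/19, and the value is (-12)·(12/19) + 8 = 8/19.
For the keeper: with q = P(Near), equating Left's and Right's payoffs gives −7q + 3 = 12q − 4 ⇒ q = 7/19.

8/19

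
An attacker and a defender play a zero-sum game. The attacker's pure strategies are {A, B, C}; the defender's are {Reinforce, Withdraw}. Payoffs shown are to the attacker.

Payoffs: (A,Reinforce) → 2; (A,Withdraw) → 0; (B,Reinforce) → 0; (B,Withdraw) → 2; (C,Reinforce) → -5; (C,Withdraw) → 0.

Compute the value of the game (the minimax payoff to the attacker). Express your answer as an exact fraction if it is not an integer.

Row minima: A → 0, B → 0, C → -5; maximin = 0.
Column maxima: Reinforce → 2, Withdraw → 2; minimax = 2.
0 ≠ 2, so there is no saddle point; optimal play is mixed.
C is strictly dominated by B, so the attacker never plays it.
On the remaining 2×2 (A, B vs Reinforce, Withdraw):
Let the attacker play A with probability p. Expected payoff against Reinforce: 2p + 0(1−p) = 2p; against Withdraw: 0p + 2(1−p) = −2p + 2.
Setting these equal: 2p = −2p + 2 ⇒ 4p = 2 ⇒ p = 1/2, and the value is (2)·(1/2) = 1.
For the defender: with q = P(Reinforce), equating A's and B's payoffs gives 2q = −2q + 2 ⇒ q = 1/2.

1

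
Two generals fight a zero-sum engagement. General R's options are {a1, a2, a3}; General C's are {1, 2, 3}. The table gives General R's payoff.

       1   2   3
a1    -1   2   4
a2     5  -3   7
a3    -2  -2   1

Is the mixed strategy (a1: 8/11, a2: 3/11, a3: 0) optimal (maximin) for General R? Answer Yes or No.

Yes

Against 1 this mix gives (8/11)·(-1) + (3/11)·5 = 7/11.
Against 2 this mix gives (8/11)·2 + (3/11)·(-3) = 7/11.
Against 3 this mix gives (8/11)·4 + (3/11)·7 = 53/11.
All of General C's active replies (1, 2) yield 7/11, and no column does worse for General R. The mix makes General C indifferent and guarantees 7/11, so it is optimal.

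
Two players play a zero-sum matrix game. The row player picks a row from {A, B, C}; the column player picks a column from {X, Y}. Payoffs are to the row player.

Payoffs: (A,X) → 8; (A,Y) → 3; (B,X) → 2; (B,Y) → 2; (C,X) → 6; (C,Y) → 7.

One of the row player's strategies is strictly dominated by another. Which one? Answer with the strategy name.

A gives a strictly higher payoff than B against every column: 8 > 2, 3 > 2.
So B is strictly dominated and the row player never plays it.

B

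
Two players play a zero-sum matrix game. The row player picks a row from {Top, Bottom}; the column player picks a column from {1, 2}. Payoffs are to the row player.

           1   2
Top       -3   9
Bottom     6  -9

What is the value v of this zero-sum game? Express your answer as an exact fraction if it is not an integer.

Row minima: Top → -3, Bottom → -9; maximin = -3.
Column maxima: 1 → 6, 2 → 9; minimax = 6.
-3 ≠ 6, so there is no saddle point; optimal play is mixed.
Let the row player play Top with probability p. Expected payoff against 1: (-3)p + 6(1−p) = −9p + 6; against 2: 9p + (-9)(1−p) = 18p − 9.
Setting these equal: −9p + 6 = 18p − 9 ⇒ −27p = -15 ⇒ p = 5/9, and the value is (-9)·(5/9) + 6 = 1.
For the column player: with q = P(1), equating Top's and Bottom's payoffs gives −12q + 9 = 15q − 9 ⇒ q = 2/3.

1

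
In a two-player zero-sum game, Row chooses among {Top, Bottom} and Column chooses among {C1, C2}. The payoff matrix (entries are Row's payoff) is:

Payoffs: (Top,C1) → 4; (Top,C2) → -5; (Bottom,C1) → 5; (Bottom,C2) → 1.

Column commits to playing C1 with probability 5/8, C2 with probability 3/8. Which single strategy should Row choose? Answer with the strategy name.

Expected payoff of Top: (5/8)·4 + (3/8)·(-5) = 5/8.
Expected payoff of Bottom: (5/8)·5 + (3/8)·1 = 7/2.
The largest is 7/2, so Row's best response is Bottom.

Bottom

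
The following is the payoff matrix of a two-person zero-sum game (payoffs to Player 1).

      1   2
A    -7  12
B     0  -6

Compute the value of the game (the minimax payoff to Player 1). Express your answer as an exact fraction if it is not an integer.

-42/25

Row minima: A → -7, B → -6; maximin = -6.
Column maxima: 1 → 0, 2 → 12; minimax = 0.
-6 ≠ 0, so there is no saddle point; optimal play is mixed.
Let Player 1 play A with probability p. Expected payoff against 1: (-7)p + 0(1−p) = −7p; against 2: 12p + (-6)(1−p) = 18p − 6.
Setting these equal: −7p = 18p − 6 ⇒ −25p = -6 ⇒ p = 6/25, and the value is (-7)·(6/25) = -42/25.
For Player 2: with q = P(1), equating A's and B's payoffs gives −19q + 12 = 6q − 6 ⇒ q = 18/25.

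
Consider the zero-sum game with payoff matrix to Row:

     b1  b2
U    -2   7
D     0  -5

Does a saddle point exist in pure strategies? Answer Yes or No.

No

Row minima: U → -2, D → -5; maximin = -2.
Column maxima: b1 → 0, b2 → 7; minimax = 0.
-2 ≠ 0, so no pure-strategy equilibrium exists.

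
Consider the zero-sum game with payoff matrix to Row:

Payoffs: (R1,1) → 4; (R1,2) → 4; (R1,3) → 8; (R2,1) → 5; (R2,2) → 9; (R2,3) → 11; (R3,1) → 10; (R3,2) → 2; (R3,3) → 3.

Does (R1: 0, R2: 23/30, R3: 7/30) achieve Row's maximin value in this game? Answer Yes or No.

No

Against 1 this mix gives (23/30)·5 + (7/30)·10 = 37/6.
Against 2 this mix gives (23/30)·9 + (7/30)·2 = 221/30.
Against 3 this mix gives (23/30)·11 + (7/30)·3 = 137/15.
Column will play 1, holding Row to 37/6. Shifting weight toward the row that does better against 1 would raise this floor (the equalizing mix achieves 20/3 against both 1 and 2), so the proposed strategy is not optimal.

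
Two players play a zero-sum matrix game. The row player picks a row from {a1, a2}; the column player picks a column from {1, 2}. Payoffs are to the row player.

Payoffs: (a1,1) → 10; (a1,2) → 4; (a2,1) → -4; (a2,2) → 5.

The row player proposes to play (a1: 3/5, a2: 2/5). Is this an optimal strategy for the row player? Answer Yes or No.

Yes

Against 1 this mix gives (3/5)·10 + (2/5)·(-4) = 22/5.
Against 2 this mix gives (3/5)·4 + (2/5)·5 = 22/5.
All of the column player's active replies (1, 2) yield 22/5, and no column does worse for the row player. The mix makes the column player indifferent and guarantees 22/5, so it is optimal.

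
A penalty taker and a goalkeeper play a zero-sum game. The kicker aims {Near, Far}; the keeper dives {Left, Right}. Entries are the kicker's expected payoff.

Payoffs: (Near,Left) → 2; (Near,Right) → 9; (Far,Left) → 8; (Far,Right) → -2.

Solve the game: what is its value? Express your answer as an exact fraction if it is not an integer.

Row minima: Near → 2, Far → -2; maximin = 2.
Column maxima: Left → 8, Right → 9; minimax = 8.
2 ≠ 8, so there is no saddle point; optimal play is mixed.
Let the kicker play Near with probability p. Expected payoff against Left: 2p + 8(1−p) = −6p + 8; against Right: 9p + (-2)(1−p) = 11p − 2.
Setting these equal: −6p + 8 = 11p − 2 ⇒ −17p = -10 ⇒ p = 10/17, and the value is (-6)·(10/17) + 8 = 76/17.
For the keeper: with q = P(Left), equating Near's and Far's payoffs gives −7q + 9 = 10q − 2 ⇒ q = 11/17.

76/17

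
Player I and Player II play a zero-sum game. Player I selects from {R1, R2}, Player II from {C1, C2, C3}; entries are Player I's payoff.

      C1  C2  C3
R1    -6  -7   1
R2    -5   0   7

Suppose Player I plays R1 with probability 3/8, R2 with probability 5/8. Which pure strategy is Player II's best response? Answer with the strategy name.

C1

If Player II plays C1, Player I's expected payoff is (3/8)·(-6) + (5/8)·(-5) = -43/8.
If Player II plays C2, Player I's expected payoff is (3/8)·(-7) + (5/8)·0 = -21/8.
If Player II plays C3, Player I's expected payoff is (3/8)·1 + (5/8)·7 = 19/4.
Player II minimizes Player I's payoff; the smallest is -43/8, so the best response is C1.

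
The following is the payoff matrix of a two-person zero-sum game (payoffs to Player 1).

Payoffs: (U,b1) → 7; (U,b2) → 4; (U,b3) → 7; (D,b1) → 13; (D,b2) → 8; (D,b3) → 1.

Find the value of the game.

Row minima: U → 4, D → 1; maximin = 4.
Column maxima: b1 → 13, b2 → 8, b3 → 7; minimax = 7.
4 ≠ 7, so there is no saddle point; optimal play is mixed.
b1 is strictly dominated by b2 (it gives Player 1 strictly more in every row), so Player 2 never plays it.
On the remaining 2×2 (U, D vs b2, b3):
Let Player 1 play U with probability p. Expected payoff against b2: 4p + 8(1−p) = −4p + 8; against b3: 7p + 1(1−p) = 6p + 1.
Setting these equal: −4p + 8 = 6p + 1 ⇒ −10p = -7 ⇒ p = 7/10, and the value is (-4)·(7/10) + 8 = 26/5.
For Player 2: with q = P(b2), equating U's and D's payoffs gives −3q + 7 = 7q + 1 ⇒ q = 3/5.

26/5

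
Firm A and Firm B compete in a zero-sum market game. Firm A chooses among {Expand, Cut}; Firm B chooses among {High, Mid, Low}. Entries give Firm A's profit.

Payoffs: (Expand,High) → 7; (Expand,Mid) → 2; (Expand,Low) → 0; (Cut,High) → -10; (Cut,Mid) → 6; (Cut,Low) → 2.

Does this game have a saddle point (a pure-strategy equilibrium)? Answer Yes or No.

Row minima: Expand → 0, Cut → -10; maximin = 0.
Column maxima: High → 7, Mid → 6, Low → 2; minimax = 2.
0 ≠ 2, so no pure-strategy equilibrium exists.

No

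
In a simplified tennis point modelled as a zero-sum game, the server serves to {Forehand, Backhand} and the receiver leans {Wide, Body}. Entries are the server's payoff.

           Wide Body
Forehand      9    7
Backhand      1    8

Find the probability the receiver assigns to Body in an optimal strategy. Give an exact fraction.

Row minima: Forehand → 7, Backhand → 1; maximin = 7.
Column maxima: Wide → 9, Body → 8; minimax = 8.
7 ≠ 8, so there is no saddle point; optimal play is mixed.
Let the server play Forehand with probability p. Expected payoff against Wide: 9p + 1(1−p) = 8p + 1; against Body: 7p + 8(1−p) = −p + 8.
Setting these equal: 8p + 1 = −p + 8 ⇒ 9p = 7 ⇒ p = 7/9, and the value is (8)·(7/9) + 1 = 65/9.
For the receiver: with q = P(Wide), equating Forehand's and Backhand's payoffs gives 2q + 7 = −7q + 8 ⇒ q = 1/9.

8/9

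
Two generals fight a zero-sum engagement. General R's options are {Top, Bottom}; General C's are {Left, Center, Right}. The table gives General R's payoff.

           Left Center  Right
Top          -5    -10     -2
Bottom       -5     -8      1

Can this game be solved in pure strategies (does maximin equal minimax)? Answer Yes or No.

Row minima: Top → -10, Bottom → -8; maximin = -8.
Column maxima: Left → -5, Center → -8, Right → 1; minimax = -8.
maximin = minimax = -8, so a saddle point exists.

Yes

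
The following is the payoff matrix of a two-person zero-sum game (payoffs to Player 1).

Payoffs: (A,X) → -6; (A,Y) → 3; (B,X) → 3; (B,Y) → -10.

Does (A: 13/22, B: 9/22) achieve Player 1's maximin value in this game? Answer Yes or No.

Against X this mix gives (13/22)·(-6) + (9/22)·3 = -51/22.
Against Y this mix gives (13/22)·3 + (9/22)·(-10) = -51/22.
All of Player 2's active replies (X, Y) yield -51/22, and no column does worse for Player 1. The mix makes Player 2 indifferent and guarantees -51/22, so it is optimal.

Yes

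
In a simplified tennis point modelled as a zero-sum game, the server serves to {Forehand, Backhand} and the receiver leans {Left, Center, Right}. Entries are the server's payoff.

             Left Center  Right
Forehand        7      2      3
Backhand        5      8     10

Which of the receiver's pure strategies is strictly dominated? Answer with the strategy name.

Right

Center holds the server's payoff strictly below Right in every row: 2 < 3, 8 < 10.
So Right is strictly dominated for the receiver.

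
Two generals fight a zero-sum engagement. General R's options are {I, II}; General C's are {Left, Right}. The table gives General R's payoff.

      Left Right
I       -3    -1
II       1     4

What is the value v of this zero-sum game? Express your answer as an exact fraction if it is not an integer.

1

Row minima: I → -3, II → 1; maximin = 1.
Column maxima: Left → 1, Right → 4; minimax = 1.
Since maximin = minimax = 1, there is a saddle point and the value is 1.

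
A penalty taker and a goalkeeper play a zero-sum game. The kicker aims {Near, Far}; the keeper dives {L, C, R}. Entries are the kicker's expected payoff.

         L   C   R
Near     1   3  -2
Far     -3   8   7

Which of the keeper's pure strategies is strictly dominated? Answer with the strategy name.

C

L holds the kicker's payoff strictly below C in every row: 1 < 3, -3 < 8.
So C is strictly dominated for the keeper.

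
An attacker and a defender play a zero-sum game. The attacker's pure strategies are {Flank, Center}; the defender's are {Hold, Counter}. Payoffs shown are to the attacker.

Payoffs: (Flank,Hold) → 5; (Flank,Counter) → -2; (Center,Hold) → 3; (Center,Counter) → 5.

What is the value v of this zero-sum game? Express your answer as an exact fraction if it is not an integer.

Row minima: Flank → -2, Center → 3; maximin = 3.
Column maxima: Hold → 5, Counter → 5; minimax = 5.
3 ≠ 5, so there is no saddle point; optimal play is mixed.
Let the attacker play Flank with probability p. Expected payoff against Hold: 5p + 3(1−p) = 2p + 3; against Counter: (-2)p + 5(1−p) = −7p + 5.
Setting these equal: 2p + 3 = −7p + 5 ⇒ 9p = 2 ⇒ p = 2/9, and the value is (2)·(2/9) + 3 = 31/9.
For the defender: with q = P(Hold), equating Flank's and Center's payoffs gives 7q − 2 = −2q + 5 ⇒ q = 7/9.

31/9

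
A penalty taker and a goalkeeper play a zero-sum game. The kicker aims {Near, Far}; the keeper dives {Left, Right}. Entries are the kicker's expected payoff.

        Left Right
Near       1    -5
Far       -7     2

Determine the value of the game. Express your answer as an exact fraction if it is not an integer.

Row minima: Near → -5, Far → -7; maximin = -5.
Column maxima: Left → 1, Right → 2; minimax = 1.
-5 ≠ 1, so there is no saddle point; optimal play is mixed.
Let the kicker play Near with probability p. Expected payoff against Left: 1p + (-7)(1−p) = 8p − 7; against Right: (-5)p + 2(1−p) = −7p + 2.
Setting these equal: 8p − 7 = −7p + 2 ⇒ 15p = 9 ⇒ p = 3/5, and the value is (8)·(3/5) − 7 = -11/5.
For the keeper: with q = P(Left), equating Near's and Far's payoffs gives 6q − 5 = −9q + 2 ⇒ q = 7/15.

-11/5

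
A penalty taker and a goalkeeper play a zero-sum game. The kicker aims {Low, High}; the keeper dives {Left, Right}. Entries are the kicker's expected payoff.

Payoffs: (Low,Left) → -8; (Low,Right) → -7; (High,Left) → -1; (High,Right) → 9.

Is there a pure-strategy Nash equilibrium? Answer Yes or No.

Row minima: Low → -8, High → -1; maximin = -1.
Column maxima: Left → -1, Right → 9; minimax = -1.
maximin = minimax = -1, so a saddle point exists.

Yes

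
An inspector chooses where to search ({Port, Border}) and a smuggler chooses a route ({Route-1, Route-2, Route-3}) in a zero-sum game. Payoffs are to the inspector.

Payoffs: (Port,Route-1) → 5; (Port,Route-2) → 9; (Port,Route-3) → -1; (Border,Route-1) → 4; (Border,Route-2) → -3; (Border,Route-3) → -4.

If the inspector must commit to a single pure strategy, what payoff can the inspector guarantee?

-1

Row minima: Port → -1, Border → -4.
The best of these is -1.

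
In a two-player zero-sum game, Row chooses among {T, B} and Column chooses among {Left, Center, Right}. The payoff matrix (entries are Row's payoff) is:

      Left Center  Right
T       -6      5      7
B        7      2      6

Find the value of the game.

Row minima: T → -6, B → 2; maximin = 2.
Column maxima: Left → 7, Center → 5, Right → 7; minimax = 5.
2 ≠ 5, so there is no saddle point; optimal play is mixed.
Right is strictly dominated by Center (it gives Row strictly more in every row), so Column never plays it.
On the remaining 2×2 (T, B vs Left, Center):
Let Row play T with probability p. Expected payoff against Left: (-6)p + 7(1−p) = −13p + 7; against Center: 5p + 2(1−p) = 3p + 2.
Setting these equal: −13p + 7 = 3p + 2 ⇒ −16p = -5 ⇒ p = 5/16, and the value is (-13)·(5/16) + 7 = 47/16.
For Column: with q = P(Left), equating T's and B's payoffs gives −11q + 5 = 5q + 2 ⇒ q = 3/16.

47/16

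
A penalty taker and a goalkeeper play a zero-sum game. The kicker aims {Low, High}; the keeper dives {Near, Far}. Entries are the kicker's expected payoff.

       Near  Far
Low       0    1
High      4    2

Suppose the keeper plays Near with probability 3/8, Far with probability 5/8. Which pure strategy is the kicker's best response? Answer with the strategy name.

Expected payoff of Low: (3/8)·0 + (5/8)·1 = 5/8.
Expected payoff of High: (3/8)·4 + (5/8)·2 = 11/4.
The largest is 11/4, so the kicker's best response is High.

High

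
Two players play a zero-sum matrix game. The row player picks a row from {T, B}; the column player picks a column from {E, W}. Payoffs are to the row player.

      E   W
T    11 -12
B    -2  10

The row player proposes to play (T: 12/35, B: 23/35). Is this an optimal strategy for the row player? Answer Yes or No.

Yes

Against E this mix gives (12/35)·11 + (23/35)·(-2) = 86/35.
Against W this mix gives (12/35)·(-12) + (23/35)·10 = 86/35.
All of the column player's active replies (E, W) yield 86/35, and no column does worse for the row player. The mix makes the column player indifferent and guarantees 86/35, so it is optimal.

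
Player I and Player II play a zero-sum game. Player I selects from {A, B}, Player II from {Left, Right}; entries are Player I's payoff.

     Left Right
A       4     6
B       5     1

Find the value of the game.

Row minima: A → 4, B → 1; maximin = 4.
Column maxima: Left → 5, Right → 6; minimax = 5.
4 ≠ 5, so there is no saddle point; optimal play is mixed.
Let Player I play A with probability p. Expected payoff against Left: 4p + 5(1−p) = −p + 5; against Right: 6p + 1(1−p) = 5p + 1.
Setting these equal: −p + 5 = 5p + 1 ⇒ −6p = -4 ⇒ p = 2/3, and the value is (-1)·(2/3) + 5 = 13/3.
For Player II: with q = P(Left), equating A's and B's payoffs gives −2q + 6 = 4q + 1 ⇒ q = 5/6.

13/3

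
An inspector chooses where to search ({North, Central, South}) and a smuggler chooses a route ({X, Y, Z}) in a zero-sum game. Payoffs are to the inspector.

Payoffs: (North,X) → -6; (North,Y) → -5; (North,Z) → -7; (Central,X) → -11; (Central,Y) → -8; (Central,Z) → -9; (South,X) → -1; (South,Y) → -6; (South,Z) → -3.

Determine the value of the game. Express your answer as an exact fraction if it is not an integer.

-27/5

Row minima: North → -7, Central → -11, South → -6; maximin = -6.
Column maxima: X → -1, Y → -5, Z → -3; minimax = -5.
-6 ≠ -5, so there is no saddle point; optimal play is mixed.
Central is strictly dominated by North, so the inspector never plays it.
With Central eliminated, X is strictly dominated by Z (it gives the inspector strictly more in every remaining row), so the smuggler never plays it.
On the remaining 2×2 (North, South vs Y, Z):
Let the inspector play North with probability p. Expected payoff against Y: (-5)p + (-6)(1−p) = p − 6; against Z: (-7)p + (-3)(1−p) = −4p − 3.
Setting these equal: p − 6 = −4p − 3 ⇒ 5p = 3 ⇒ p = 3/5, and the value is (1)·(3/5) − 6 = -27/5.
For the smuggler: with q = P(Y), equating North's and South's payoffs gives 2q − 7 = −3q − 3 ⇒ q = 4/5.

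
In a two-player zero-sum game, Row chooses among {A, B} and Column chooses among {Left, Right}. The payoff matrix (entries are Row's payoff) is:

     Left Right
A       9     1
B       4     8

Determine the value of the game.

Row minima: A → 1, B → 4; maximin = 4.
Column maxima: Left → 9, Right → 8; minimax = 8.
4 ≠ 8, so there is no saddle point; optimal play is mixed.
Let Row play A with probability p. Expected payoff against Left: 9p + 4(1−p) = 5p + 4; against Right: 1p + 8(1−p) = −7p + 8.
Setting these equal: 5p + 4 = −7p + 8 ⇒ 12p = 4 ⇒ p = 1/3, and the value is (5)·(1/3) + 4 = 17/3.
For Column: with q = P(Left), equating A's and B's payoffs gives 8q + 1 = −4q + 8 ⇒ q = 7/12.

17/3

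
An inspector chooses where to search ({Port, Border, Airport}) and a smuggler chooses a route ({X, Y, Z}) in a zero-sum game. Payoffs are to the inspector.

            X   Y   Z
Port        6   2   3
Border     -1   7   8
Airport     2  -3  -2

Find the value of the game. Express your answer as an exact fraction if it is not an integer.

Row minima: Port → 2, Border → -1, Airport → -3; maximin = 2.
Column maxima: X → 6, Y → 7, Z → 8; minimax = 6.
2 ≠ 6, so there is no saddle point; optimal play is mixed.
Airport is strictly dominated by Port, so the inspector never plays it.
Z is strictly dominated by Y (it gives the inspector strictly more in every row), so the smuggler never plays it.
On the remaining 2×2 (Port, Border vs X, Y):
Let the inspector play Port with probability p. Expected payoff against X: 6p + (-1)(1−p) = 7p − 1; against Y: 2p + 7(1−p) = −5p + 7.
Setting these equal: 7p − 1 = −5p + 7 ⇒ 12p = 8 ⇒ p = 2/3, and the value is (7)·(2/3) − 1 = 11/3.
For the smuggler: with q = P(X), equating Port's and Border's payoffs gives 4q + 2 = −8q + 7 ⇒ q = 5/12.

11/3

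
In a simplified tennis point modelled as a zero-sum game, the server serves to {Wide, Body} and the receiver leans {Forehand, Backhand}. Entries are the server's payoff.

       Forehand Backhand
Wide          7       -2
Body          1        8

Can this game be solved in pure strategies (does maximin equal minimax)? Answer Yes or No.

No

Row minima: Wide → -2, Body → 1; maximin = 1.
Column maxima: Forehand → 7, Backhand → 8; minimax = 7.
1 ≠ 7, so no pure-strategy equilibrium exists.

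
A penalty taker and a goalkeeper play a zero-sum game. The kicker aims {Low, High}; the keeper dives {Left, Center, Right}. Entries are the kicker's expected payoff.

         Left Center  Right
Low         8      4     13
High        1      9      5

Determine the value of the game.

Row minima: Low → 4, High → 1; maximin = 4.
Column maxima: Left → 8, Center → 9, Right → 13; minimax = 8.
4 ≠ 8, so there is no saddle point; optimal play is mixed.
Right is strictly dominated by Left (it gives the kicker strictly more in every row), so the keeper never plays it.
On the remaining 2×2 (Low, High vs Left, Center):
Let the kicker play Low with probability p. Expected payoff against Left: 8p + 1(1−p) = 7p + 1; against Center: 4p + 9(1−p) = −5p + 9.
Setting these equal: 7p + 1 = −5p + 9 ⇒ 12p = 8 ⇒ p = 2/3, and the value is (7)·(2/3) + 1 = 17/3.
For the keeper: with q = P(Left), equating Low's and High's payoffs gives 4q + 4 = −8q + 9 ⇒ q = 5/12.

17/3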